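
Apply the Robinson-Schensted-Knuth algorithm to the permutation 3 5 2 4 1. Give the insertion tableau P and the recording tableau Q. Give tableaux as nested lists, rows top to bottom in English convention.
P = [[1, 4], [2, 5], [3]], Q = [[1, 2], [3, 4], [5]]

Insert each entry of the permutation into P by Schensted row insertion, recording in Q the position of each new cell.

Insert 3: appended to row 1. P = [[3]].
Insert 5: appended to row 1. P = [[3, 5]].
Insert 2: 2 bumps 3 from row 1; 3 starts row 2. P = [[2, 5], [3]].
Insert 4: 4 bumps 5 from row 1; 5 appends to row 2. P = [[2, 4], [3, 5]].
Insert 1: 1 bumps 2 from row 1; 2 bumps 3 from row 2; 3 starts row 3. P = [[1, 4], [2, 5], [3]].

So P = [[1, 4], [2, 5], [3]], Q = [[1, 2], [3, 4], [5]].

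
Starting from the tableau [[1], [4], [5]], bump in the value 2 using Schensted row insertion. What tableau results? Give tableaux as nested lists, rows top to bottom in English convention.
[[1, 2], [4], [5]]

2 is larger than every entry of row 1, so it is appended to row 1. The new tableau is [[1, 2], [4], [5]].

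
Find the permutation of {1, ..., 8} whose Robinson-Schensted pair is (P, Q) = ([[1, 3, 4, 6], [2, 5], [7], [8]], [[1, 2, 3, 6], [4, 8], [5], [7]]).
2 3 8 7 5 6 1 4

Reverse the RSK construction: for i from n down to 1, find the cell of Q containing i, remove the entry at that cell from P, and reverse-bump it up through P; the value ejected from row 1 is w(i).

Step i=8: Q has 8 at row 2, column 2; remove 5 from row 2 of P and reverse-bump: 5 enters row 1 and ejects 4. So w(8) = 4. P is now [[1, 3, 5, 6], [2], [7], [8]].
Step i=7: Q has 7 at row 4, column 1; remove 8 from row 4 of P and reverse-bump: 8 enters row 3 and ejects 7; 7 enters row 2 and ejects 2; 2 enters row 1 and ejects 1. So w(7) = 1. P is now [[2, 3, 5, 6], [7], [8]].
Step i=6: Q has 6 at row 1, column 4; remove that cell from P, ejecting 6. So w(6) = 6. P is now [[2, 3, 5], [7], [8]].
Step i=5: Q has 5 at row 3, column 1; remove 8 from row 3 of P and reverse-bump: 8 enters row 2 and ejects 7; 7 enters row 1 and ejects 5. So w(5) = 5. P is now [[2, 3, 7], [8]].
Step i=4: Q has 4 at row 2, column 1; remove 8 from row 2 of P and reverse-bump: 8 enters row 1 and ejects 7. So w(4) = 7. P is now [[2, 3, 8]].
Step i=3: Q has 3 at row 1, column 3; remove that cell from P, ejecting 8. So w(3) = 8. P is now [[2, 3]].
Step i=2: Q has 2 at row 1, column 2; remove that cell from P, ejecting 3. So w(2) = 3. P is now [[2]].
Step i=1: Q has 1 at row 1, column 1; remove that cell from P, ejecting 2. So w(1) = 2. P is now [].

So w = 2 3 8 7 5 6 1 4.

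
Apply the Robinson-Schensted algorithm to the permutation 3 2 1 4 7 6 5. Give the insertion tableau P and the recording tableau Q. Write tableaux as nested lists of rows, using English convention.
P = [[1, 4, 5], [2, 6], [3, 7]], Q = [[1, 4, 5], [2, 6], [3, 7]]

Insert each entry of the permutation into P by Schensted row insertion, recording in Q the position of each new cell.

Insert 3: appended to row 1. P = [[3]].
Insert 2: 2 bumps 3 from row 1; 3 starts row 2. P = [[2], [3]].
Insert 1: 1 bumps 2 from row 1; 2 bumps 3 from row 2; 3 starts row 3. P = [[1], [2], [3]].
Insert 4: appended to row 1. P = [[1, 4], [2], [3]].
Insert 7: appended to row 1. P = [[1, 4, 7], [2], [3]].
Insert 6: 6 bumps 7 from row 1; 7 appends to row 2. P = [[1, 4, 6], [2, 7], [3]].
Insert 5: 5 bumps 6 from row 1; 6 bumps 7 from row 2; 7 appends to row 3. P = [[1, 4, 5], [2, 6], [3, 7]].

So P = [[1, 4, 5], [2, 6], [3, 7]], Q = [[1, 4, 5], [2, 6], [3, 7]].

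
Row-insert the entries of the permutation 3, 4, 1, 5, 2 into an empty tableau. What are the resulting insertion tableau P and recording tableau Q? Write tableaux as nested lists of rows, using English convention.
Insert each entry of the permutation into P by Schensted row insertion, recording in Q the position of each new cell.

Insert 3: appended to row 1. P = [[3]], Q = [[1]].
Insert 4: appended to row 1. P = [[3, 4]], Q = [[1, 2]].
Insert 1: 1 bumps 3 from row 1; 3 starts row 2. P = [[1, 4], [3]], Q = [[1, 2], [3]].
Insert 5: appended to row 1. P = [[1, 4, 5], [3]], Q = [[1, 2, 4], [3]].
Insert 2: 2 bumps 4 from row 1; 4 appends to row 2. P = [[1, 2, 5], [3, 4]], Q = [[1, 2, 4], [3, 5]].

So P = [[1, 2, 5], [3, 4]], Q = [[1, 2, 4], [3, 5]].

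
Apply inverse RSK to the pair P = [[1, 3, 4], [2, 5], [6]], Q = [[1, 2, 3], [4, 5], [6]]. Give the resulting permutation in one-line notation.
Reverse the RSK construction: for i from n down to 1, find the cell of Q containing i, remove the entry at that cell from P, and reverse-bump it up through P; the value ejected from row 1 is w(i).

Step i=6: Q has 6 at row 3, column 1; remove 6 from row 3 of P and reverse-bump: 6 enters row 2 and ejects 5; 5 enters row 1 and ejects 4. So w(6) = 4. P is now [[1, 3, 5], [2, 6]].
Step i=5: Q has 5 at row 2, column 2; remove 6 from row 2 of P and reverse-bump: 6 enters row 1 and ejects 5. So w(5) = 5. P is now [[1, 3, 6], [2]].
Step i=4: Q has 4 at row 2, column 1; remove 2 from row 2 of P and reverse-bump: 2 enters row 1 and ejects 1. So w(4) = 1. P is now [[2, 3, 6]].
Step i=3: Q has 3 at row 1, column 3; remove that cell from P, ejecting 6. So w(3) = 6. P is now [[2, 3]].
Step i=2: Q has 2 at row 1, column 2; remove that cell from P, ejecting 3. So w(2) = 3. P is now [[2]].
Step i=1: Q has 1 at row 1, column 1; remove that cell from P, ejecting 2. So w(1) = 2. P is now [].

So w = 2 3 6 1 5 4.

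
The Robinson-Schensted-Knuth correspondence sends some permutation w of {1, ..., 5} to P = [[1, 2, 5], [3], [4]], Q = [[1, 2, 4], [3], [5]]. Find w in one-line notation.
1 4 3 5 2

Reverse the RSK construction: for i from n down to 1, find the cell of Q containing i, remove the entry at that cell from P, and reverse-bump it up through P; the value ejected from row 1 is w(i).

Step i=5: Q has 5 at row 3, column 1; remove 4 from row 3 of P and reverse-bump: 4 enters row 2 and ejects 3; 3 enters row 1 and ejects 2. So w(5) = 2. P is now [[1, 3, 5], [4]].
Step i=4: Q has 4 at row 1, column 3; remove that cell from P, ejecting 5. So w(4) = 5. P is now [[1, 3], [4]].
Step i=3: Q has 3 at row 2, column 1; remove 4 from row 2 of P and reverse-bump: 4 enters row 1 and ejects 3. So w(3) = 3. P is now [[1, 4]].
Step i=2: Q has 2 at row 1, column 2; remove that cell from P, ejecting 4. So w(2) = 4. P is now [[1]].
Step i=1: Q has 1 at row 1, column 1; remove that cell from P, ejecting 1. So w(1) = 1. P is now [].

So w = 1 4 3 5 2.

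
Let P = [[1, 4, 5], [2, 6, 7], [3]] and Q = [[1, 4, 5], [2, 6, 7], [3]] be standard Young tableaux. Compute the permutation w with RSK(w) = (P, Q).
3 2 1 6 7 4 5

Reverse the RSK construction: for i from n down to 1, find the cell of Q containing i, remove the entry at that cell from P, and reverse-bump it up through P; the value ejected from row 1 is w(i).

Step i=7: Q has 7 at row 2, column 3; remove 7 from row 2 of P and reverse-bump: 7 enters row 1 and ejects 5. So w(7) = 5. P is now [[1, 4, 7], [2, 6], [3]].
Step i=6: Q has 6 at row 2, column 2; remove 6 from row 2 of P and reverse-bump: 6 enters row 1 and ejects 4. So w(6) = 4. P is now [[1, 6, 7], [2], [3]].
Step i=5: Q has 5 at row 1, column 3; remove that cell from P, ejecting 7. So w(5) = 7. P is now [[1, 6], [2], [3]].
Step i=4: Q has 4 at row 1, column 2; remove that cell from P, ejecting 6. So w(4) = 6. P is now [[1], [2], [3]].
Step i=3: Q has 3 at row 3, column 1; remove 3 from row 3 of P and reverse-bump: 3 enters row 2 and ejects 2; 2 enters row 1 and ejects 1. So w(3) = 1. P is now [[2], [3]].
Step i=2: Q has 2 at row 2, column 1; remove 3 from row 2 of P and reverse-bump: 3 enters row 1 and ejects 2. So w(2) = 2. P is now [[3]].
Step i=1: Q has 1 at row 1, column 1; remove that cell from P, ejecting 3. So w(1) = 3. P is now [].

So w = 3 2 1 6 7 4 5.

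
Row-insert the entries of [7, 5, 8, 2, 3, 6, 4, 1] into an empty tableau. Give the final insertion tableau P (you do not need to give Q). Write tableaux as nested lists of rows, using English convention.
After inserting 7: P = [[7]].
After inserting 5: P = [[5], [7]].
After inserting 8: P = [[5, 8], [7]].
After inserting 2: P = [[2, 8], [5], [7]].
After inserting 3: P = [[2, 3], [5, 8], [7]].
After inserting 6: P = [[2, 3, 6], [5, 8], [7]].
After inserting 4: P = [[2, 3, 4], [5, 6], [7, 8]].
After inserting 1: P = [[1, 3, 4], [2, 6], [5, 8], [7]].

So P = [[1, 3, 4], [2, 6], [5, 8], [7]].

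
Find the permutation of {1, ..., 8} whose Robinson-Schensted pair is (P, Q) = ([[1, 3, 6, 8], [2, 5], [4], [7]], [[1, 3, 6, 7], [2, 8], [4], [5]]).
Reverse the RSK construction: for i from n down to 1, find the cell of Q containing i, remove the entry at that cell from P, and reverse-bump it up through P; the value ejected from row 1 is w(i).

Step i=8: Q has 8 at row 2, column 2; remove 5 from row 2 of P and reverse-bump: 5 enters row 1 and ejects 3. So w(8) = 3. P is now [[1, 5, 6, 8], [2], [4], [7]].
Step i=7: Q has 7 at row 1, column 4; remove that cell from P, ejecting 8. So w(7) = 8. P is now [[1, 5, 6], [2], [4], [7]].
Step i=6: Q has 6 at row 1, column 3; remove that cell from P, ejecting 6. So w(6) = 6. P is now [[1, 5], [2], [4], [7]].
Step i=5: Q has 5 at row 4, column 1; remove 7 from row 4 of P and reverse-bump: 7 enters row 3 and ejects 4; 4 enters row 2 and ejects 2; 2 enters row 1 and ejects 1. So w(5) = 1. P is now [[2, 5], [4], [7]].
Step i=4: Q has 4 at row 3, column 1; remove 7 from row 3 of P and reverse-bump: 7 enters row 2 and ejects 4; 4 enters row 1 and ejects 2. So w(4) = 2. P is now [[4, 5], [7]].
Step i=3: Q has 3 at row 1, column 2; remove that cell from P, ejecting 5. So w(3) = 5. P is now [[4], [7]].
Step i=2: Q has 2 at row 2, column 1; remove 7 from row 2 of P and reverse-bump: 7 enters row 1 and ejects 4. So w(2) = 4. P is now [[7]].
Step i=1: Q has 1 at row 1, column 1; remove that cell from P, ejecting 7. So w(1) = 7. P is now [].

So w = 7 4 5 2 1 6 8 3.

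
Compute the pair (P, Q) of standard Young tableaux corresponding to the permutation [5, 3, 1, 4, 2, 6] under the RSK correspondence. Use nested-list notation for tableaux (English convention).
P = [[1, 2, 6], [3, 4], [5]], Q = [[1, 4, 6], [2, 5], [3]]

Insert each entry of the permutation into P by Schensted row insertion, recording in Q the position of each new cell.

Insert 5: appended to row 1. P = [[5]].
Insert 3: 3 bumps 5 from row 1; 5 starts row 2. P = [[3], [5]].
Insert 1: 1 bumps 3 from row 1; 3 bumps 5 from row 2; 5 starts row 3. P = [[1], [3], [5]].
Insert 4: appended to row 1. P = [[1, 4], [3], [5]].
Insert 2: 2 bumps 4 from row 1; 4 appends to row 2. P = [[1, 2], [3, 4], [5]].
Insert 6: appended to row 1. P = [[1, 2, 6], [3, 4], [5]].

So P = [[1, 2, 6], [3, 4], [5]], Q = [[1, 4, 6], [2, 5], [3]].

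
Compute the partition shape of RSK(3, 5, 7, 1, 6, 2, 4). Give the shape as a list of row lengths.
[3, 3, 1]

Row-insert each entry into an empty tableau.

After inserting 3: P = [[3]].
After inserting 5: P = [[3, 5]].
After inserting 7: P = [[3, 5, 7]].
After inserting 1: P = [[1, 5, 7], [3]].
After inserting 6: P = [[1, 5, 6], [3, 7]].
After inserting 2: P = [[1, 2, 6], [3, 5], [7]].
After inserting 4: P = [[1, 2, 4], [3, 5, 6], [7]].

The final insertion tableau P = [[1, 2, 4], [3, 5, 6], [7]] has shape [3, 3, 1].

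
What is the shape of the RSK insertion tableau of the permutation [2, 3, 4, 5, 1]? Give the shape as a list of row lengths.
[4, 1]

Row-insert each entry into an empty tableau.

After inserting 2: P = [[2]].
After inserting 3: P = [[2, 3]].
After inserting 4: P = [[2, 3, 4]].
After inserting 5: P = [[2, 3, 4, 5]].
After inserting 1: P = [[1, 3, 4, 5], [2]].

The final insertion tableau P = [[1, 3, 4, 5], [2]] has shape [4, 1].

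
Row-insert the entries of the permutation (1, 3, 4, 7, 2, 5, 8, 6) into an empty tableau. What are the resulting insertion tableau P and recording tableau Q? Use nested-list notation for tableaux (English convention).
P = [[1, 2, 4, 5, 6], [3, 7, 8]], Q = [[1, 2, 3, 4, 7], [5, 6, 8]]

Insert each entry of the permutation into P by Schensted row insertion, recording in Q the position of each new cell.

Insert 1: appended to row 1. P = [[1]], Q = [[1]].
Insert 3: appended to row 1. P = [[1, 3]], Q = [[1, 2]].
Insert 4: appended to row 1. P = [[1, 3, 4]], Q = [[1, 2, 3]].
Insert 7: appended to row 1. P = [[1, 3, 4, 7]], Q = [[1, 2, 3, 4]].
Insert 2: 2 bumps 3 from row 1; 3 starts row 2. P = [[1, 2, 4, 7], [3]], Q = [[1, 2, 3, 4], [5]].
Insert 5: 5 bumps 7 from row 1; 7 appends to row 2. P = [[1, 2, 4, 5], [3, 7]], Q = [[1, 2, 3, 4], [5, 6]].
Insert 8: appended to row 1. P = [[1, 2, 4, 5, 8], [3, 7]], Q = [[1, 2, 3, 4, 7], [5, 6]].
Insert 6: 6 bumps 8 from row 1; 8 appends to row 2. P = [[1, 2, 4, 5, 6], [3, 7, 8]], Q = [[1, 2, 3, 4, 7], [5, 6, 8]].

So P = [[1, 2, 4, 5, 6], [3, 7, 8]], Q = [[1, 2, 3, 4, 7], [5, 6, 8]].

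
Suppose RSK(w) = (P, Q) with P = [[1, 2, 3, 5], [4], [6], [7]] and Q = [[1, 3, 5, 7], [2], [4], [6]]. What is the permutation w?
Reverse the RSK construction: for i from n down to 1, find the cell of Q containing i, remove the entry at that cell from P, and reverse-bump it up through P; the value ejected from row 1 is w(i).

Step i=7: Q has 7 at row 1, column 4; remove that cell from P, ejecting 5. So w(7) = 5. P is now [[1, 2, 3], [4], [6], [7]].
Step i=6: Q has 6 at row 4, column 1; remove 7 from row 4 of P and reverse-bump: 7 enters row 3 and ejects 6; 6 enters row 2 and ejects 4; 4 enters row 1 and ejects 3. So w(6) = 3. P is now [[1, 2, 4], [6], [7]].
Step i=5: Q has 5 at row 1, column 3; remove that cell from P, ejecting 4. So w(5) = 4. P is now [[1, 2], [6], [7]].
Step i=4: Q has 4 at row 3, column 1; remove 7 from row 3 of P and reverse-bump: 7 enters row 2 and ejects 6; 6 enters row 1 and ejects 2. So w(4) = 2. P is now [[1, 6], [7]].
Step i=3: Q has 3 at row 1, column 2; remove that cell from P, ejecting 6. So w(3) = 6. P is now [[1], [7]].
Step i=2: Q has 2 at row 2, column 1; remove 7 from row 2 of P and reverse-bump: 7 enters row 1 and ejects 1. So w(2) = 1. P is now [[7]].
Step i=1: Q has 1 at row 1, column 1; remove that cell from P, ejecting 7. So w(1) = 7. P is now [].

So w = 7 1 6 2 4 3 5.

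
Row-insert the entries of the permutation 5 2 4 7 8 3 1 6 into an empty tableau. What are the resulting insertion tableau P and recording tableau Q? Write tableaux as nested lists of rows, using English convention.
Insert each entry of the permutation into P by Schensted row insertion, recording in Q the position of each new cell.

Insert 5: appended to row 1. P = [[5]].
Insert 2: 2 bumps 5 from row 1; 5 starts row 2. P = [[2], [5]].
Insert 4: appended to row 1. P = [[2, 4], [5]].
Insert 7: appended to row 1. P = [[2, 4, 7], [5]].
Insert 8: appended to row 1. P = [[2, 4, 7, 8], [5]].
Insert 3: 3 bumps 4 from row 1; 4 bumps 5 from row 2; 5 starts row 3. P = [[2, 3, 7, 8], [4], [5]].
Insert 1: 1 bumps 2 from row 1; 2 bumps 4 from row 2; 4 bumps 5 from row 3; 5 starts row 4. P = [[1, 3, 7, 8], [2], [4], [5]].
Insert 6: 6 bumps 7 from row 1; 7 appends to row 2. P = [[1, 3, 6, 8], [2, 7], [4], [5]].

So P = [[1, 3, 6, 8], [2, 7], [4], [5]], Q = [[1, 3, 4, 5], [2, 8], [6], [7]].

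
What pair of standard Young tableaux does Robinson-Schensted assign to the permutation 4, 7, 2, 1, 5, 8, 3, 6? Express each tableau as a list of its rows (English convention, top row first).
P = [[1, 3, 6], [2, 5, 8], [4, 7]], Q = [[1, 2, 6], [3, 5, 8], [4, 7]]

Insert each entry of the permutation into P by Schensted row insertion, recording in Q the position of each new cell.

Insert 4: appended to row 1. P = [[4]].
Insert 7: appended to row 1. P = [[4, 7]].
Insert 2: 2 bumps 4 from row 1; 4 starts row 2. P = [[2, 7], [4]].
Insert 1: 1 bumps 2 from row 1; 2 bumps 4 from row 2; 4 starts row 3. P = [[1, 7], [2], [4]].
Insert 5: 5 bumps 7 from row 1; 7 appends to row 2. P = [[1, 5], [2, 7], [4]].
Insert 8: appended to row 1. P = [[1, 5, 8], [2, 7], [4]].
Insert 3: 3 bumps 5 from row 1; 5 bumps 7 from row 2; 7 appends to row 3. P = [[1, 3, 8], [2, 5], [4, 7]].
Insert 6: 6 bumps 8 from row 1; 8 appends to row 2. P = [[1, 3, 6], [2, 5, 8], [4, 7]].

So P = [[1, 3, 6], [2, 5, 8], [4, 7]], Q = [[1, 2, 6], [3, 5, 8], [4, 7]].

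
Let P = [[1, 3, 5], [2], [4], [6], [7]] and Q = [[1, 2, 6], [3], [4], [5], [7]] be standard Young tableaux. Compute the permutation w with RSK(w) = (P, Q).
2 7 6 4 3 5 1

Reverse RSK: for i = n, n-1, ..., 1, locate i in Q, remove the corresponding corner cell from P, and reverse-bump its entry up through P; the value ejected from row 1 is w(i).

So w = 2 7 6 4 3 5 1.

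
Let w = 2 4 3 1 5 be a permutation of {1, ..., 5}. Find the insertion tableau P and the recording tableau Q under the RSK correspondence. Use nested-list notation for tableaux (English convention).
P = [[1, 3, 5], [2], [4]], Q = [[1, 2, 5], [3], [4]]

Insert each entry of the permutation into P by Schensted row insertion, recording in Q the position of each new cell.

Insert 2: appended to row 1. P = [[2]], Q = [[1]].
Insert 4: appended to row 1. P = [[2, 4]], Q = [[1, 2]].
Insert 3: 3 bumps 4 from row 1; 4 starts row 2. P = [[2, 3], [4]], Q = [[1, 2], [3]].
Insert 1: 1 bumps 2 from row 1; 2 bumps 4 from row 2; 4 starts row 3. P = [[1, 3], [2], [4]], Q = [[1, 2], [3], [4]].
Insert 5: appended to row 1. P = [[1, 3, 5], [2], [4]], Q = [[1, 2, 5], [3], [4]].

So P = [[1, 3, 5], [2], [4]], Q = [[1, 2, 5], [3], [4]].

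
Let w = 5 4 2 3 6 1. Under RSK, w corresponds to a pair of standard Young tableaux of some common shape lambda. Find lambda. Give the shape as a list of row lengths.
[3, 1, 1, 1]

Row-insert each entry into an empty tableau.

After inserting 5: P = [[5]].
After inserting 4: P = [[4], [5]].
After inserting 2: P = [[2], [4], [5]].
After inserting 3: P = [[2, 3], [4], [5]].
After inserting 6: P = [[2, 3, 6], [4], [5]].
After inserting 1: P = [[1, 3, 6], [2], [4], [5]].

The final insertion tableau P = [[1, 3, 6], [2], [4], [5]] has shape [3, 1, 1, 1].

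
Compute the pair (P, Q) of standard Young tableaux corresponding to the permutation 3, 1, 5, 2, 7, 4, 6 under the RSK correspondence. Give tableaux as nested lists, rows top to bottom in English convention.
Insert each entry of the permutation into P by Schensted row insertion, recording in Q the position of each new cell.

After inserting 3: P = [[3]].
After inserting 1: P = [[1], [3]].
After inserting 5: P = [[1, 5], [3]].
After inserting 2: P = [[1, 2], [3, 5]].
After inserting 7: P = [[1, 2, 7], [3, 5]].
After inserting 4: P = [[1, 2, 4], [3, 5, 7]].
After inserting 6: P = [[1, 2, 4, 6], [3, 5, 7]].

So P = [[1, 2, 4, 6], [3, 5, 7]], Q = [[1, 3, 5, 7], [2, 4, 6]].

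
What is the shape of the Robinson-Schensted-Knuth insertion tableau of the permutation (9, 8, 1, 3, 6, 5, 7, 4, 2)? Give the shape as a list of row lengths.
RSK row insertion gives P = [[1, 2, 4, 7], [3], [5], [6], [8], [9]], which has shape [4, 1, 1, 1, 1, 1].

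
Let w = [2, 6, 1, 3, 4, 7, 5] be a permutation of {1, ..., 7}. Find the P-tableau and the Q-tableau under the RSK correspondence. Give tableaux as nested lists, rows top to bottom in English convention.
P = [[1, 3, 4, 5], [2, 6, 7]], Q = [[1, 2, 5, 6], [3, 4, 7]]

Insert each entry of the permutation into P by Schensted row insertion, recording in Q the position of each new cell.

After inserting 2: P = [[2]].
After inserting 6: P = [[2, 6]].
After inserting 1: P = [[1, 6], [2]].
After inserting 3: P = [[1, 3], [2, 6]].
After inserting 4: P = [[1, 3, 4], [2, 6]].
After inserting 7: P = [[1, 3, 4, 7], [2, 6]].
After inserting 5: P = [[1, 3, 4, 5], [2, 6, 7]].

So P = [[1, 3, 4, 5], [2, 6, 7]], Q = [[1, 2, 5, 6], [3, 4, 7]].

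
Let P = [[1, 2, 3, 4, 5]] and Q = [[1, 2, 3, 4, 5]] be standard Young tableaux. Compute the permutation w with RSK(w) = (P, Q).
Reverse RSK: for i = n, n-1, ..., 1, locate i in Q, remove the corresponding corner cell from P, and reverse-bump its entry up through P; the value ejected from row 1 is w(i).

So w = 1 2 3 4 5.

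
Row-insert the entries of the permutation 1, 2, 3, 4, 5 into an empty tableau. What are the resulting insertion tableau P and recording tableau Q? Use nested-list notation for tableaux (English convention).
Insert each entry of the permutation into P by Schensted row insertion, recording in Q the position of each new cell.

Insert 1: appended to row 1. P = [[1]].
Insert 2: appended to row 1. P = [[1, 2]].
Insert 3: appended to row 1. P = [[1, 2, 3]].
Insert 4: appended to row 1. P = [[1, 2, 3, 4]].
Insert 5: appended to row 1. P = [[1, 2, 3, 4, 5]].

So P = [[1, 2, 3, 4, 5]], Q = [[1, 2, 3, 4, 5]].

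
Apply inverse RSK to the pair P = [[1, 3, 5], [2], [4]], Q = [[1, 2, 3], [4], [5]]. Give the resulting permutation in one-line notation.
Reverse the RSK construction: for i from n down to 1, find the cell of Q containing i, remove the entry at that cell from P, and reverse-bump it up through P; the value ejected from row 1 is w(i).

Step i=5: Q has 5 at row 3, column 1; remove 4 from row 3 of P and reverse-bump: 4 enters row 2 and ejects 2; 2 enters row 1 and ejects 1. So w(5) = 1. P is now [[2, 3, 5], [4]].
Step i=4: Q has 4 at row 2, column 1; remove 4 from row 2 of P and reverse-bump: 4 enters row 1 and ejects 3. So w(4) = 3. P is now [[2, 4, 5]].
Step i=3: Q has 3 at row 1, column 3; remove that cell from P, ejecting 5. So w(3) = 5. P is now [[2, 4]].
Step i=2: Q has 2 at row 1, column 2; remove that cell from P, ejecting 4. So w(2) = 4. P is now [[2]].
Step i=1: Q has 1 at row 1, column 1; remove that cell from P, ejecting 2. So w(1) = 2. P is now [].

So w = 2 4 5 3 1.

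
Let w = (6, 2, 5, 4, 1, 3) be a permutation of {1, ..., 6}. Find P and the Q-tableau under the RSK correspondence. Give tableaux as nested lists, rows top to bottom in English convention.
P = [[1, 3], [2, 4], [5], [6]], Q = [[1, 3], [2, 6], [4], [5]]

Insert each entry of the permutation into P by Schensted row insertion, recording in Q the position of each new cell.

Insert 6: appended to row 1. P = [[6]], Q = [[1]].
Insert 2: 2 bumps 6 from row 1; 6 starts row 2. P = [[2], [6]], Q = [[1], [2]].
Insert 5: appended to row 1. P = [[2, 5], [6]], Q = [[1, 3], [2]].
Insert 4: 4 bumps 5 from row 1; 5 bumps 6 from row 2; 6 starts row 3. P = [[2, 4], [5], [6]], Q = [[1, 3], [2], [4]].
Insert 1: 1 bumps 2 from row 1; 2 bumps 5 from row 2; 5 bumps 6 from row 3; 6 starts row 4. P = [[1, 4], [2], [5], [6]], Q = [[1, 3], [2], [4], [5]].
Insert 3: 3 bumps 4 from row 1; 4 appends to row 2. P = [[1, 3], [2, 4], [5], [6]], Q = [[1, 3], [2, 6], [4], [5]].

So P = [[1, 3], [2, 4], [5], [6]], Q = [[1, 3], [2, 6], [4], [5]].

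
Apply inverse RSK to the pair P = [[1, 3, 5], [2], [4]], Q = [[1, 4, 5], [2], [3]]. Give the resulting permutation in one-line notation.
Reverse the RSK construction: for i from n down to 1, find the cell of Q containing i, remove the entry at that cell from P, and reverse-bump it up through P; the value ejected from row 1 is w(i).

Step i=5: Q has 5 at row 1, column 3; remove that cell from P, ejecting 5. So w(5) = 5. P is now [[1, 3], [2], [4]].
Step i=4: Q has 4 at row 1, column 2; remove that cell from P, ejecting 3. So w(4) = 3. P is now [[1], [2], [4]].
Step i=3: Q has 3 at row 3, column 1; remove 4 from row 3 of P and reverse-bump: 4 enters row 2 and ejects 2; 2 enters row 1 and ejects 1. So w(3) = 1. P is now [[2], [4]].
Step i=2: Q has 2 at row 2, column 1; remove 4 from row 2 of P and reverse-bump: 4 enters row 1 and ejects 2. So w(2) = 2. P is now [[4]].
Step i=1: Q has 1 at row 1, column 1; remove that cell from P, ejecting 4. So w(1) = 4. P is now [].

So w = 4 2 1 3 5.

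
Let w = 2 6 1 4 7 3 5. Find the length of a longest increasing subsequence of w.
3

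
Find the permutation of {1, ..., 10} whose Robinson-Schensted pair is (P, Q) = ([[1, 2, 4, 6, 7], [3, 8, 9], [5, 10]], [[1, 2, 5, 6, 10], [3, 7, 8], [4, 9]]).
Reverse the RSK construction: for i from n down to 1, find the cell of Q containing i, remove the entry at that cell from P, and reverse-bump it up through P; the value ejected from row 1 is w(i).

Step i=10: Q has 10 at row 1, column 5; remove that cell from P, ejecting 7. So w(10) = 7. P is now [[1, 2, 4, 6], [3, 8, 9], [5, 10]].
Step i=9: Q has 9 at row 3, column 2; remove 10 from row 3 of P and reverse-bump: 10 enters row 2 and ejects 9; 9 enters row 1 and ejects 6. So w(9) = 6. P is now [[1, 2, 4, 9], [3, 8, 10], [5]].
Step i=8: Q has 8 at row 2, column 3; remove 10 from row 2 of P and reverse-bump: 10 enters row 1 and ejects 9. So w(8) = 9. P is now [[1, 2, 4, 10], [3, 8], [5]].
Step i=7: Q has 7 at row 2, column 2; remove 8 from row 2 of P and reverse-bump: 8 enters row 1 and ejects 4. So w(7) = 4. P is now [[1, 2, 8, 10], [3], [5]].
Step i=6: Q has 6 at row 1, column 4; remove that cell from P, ejecting 10. So w(6) = 10. P is now [[1, 2, 8], [3], [5]].
Step i=5: Q has 5 at row 1, column 3; remove that cell from P, ejecting 8. So w(5) = 8. P is now [[1, 2], [3], [5]].
Step i=4: Q has 4 at row 3, column 1; remove 5 from row 3 of P and reverse-bump: 5 enters row 2 and ejects 3; 3 enters row 1 and ejects 2. So w(4) = 2. P is now [[1, 3], [5]].
Step i=3: Q has 3 at row 2, column 1; remove 5 from row 2 of P and reverse-bump: 5 enters row 1 and ejects 3. So w(3) = 3. P is now [[1, 5]].
Step i=2: Q has 2 at row 1, column 2; remove that cell from P, ejecting 5. So w(2) = 5. P is now [[1]].
Step i=1: Q has 1 at row 1, column 1; remove that cell from P, ejecting 1. So w(1) = 1. P is now [].

So w = 1 5 3 2 8 10 4 9 6 7.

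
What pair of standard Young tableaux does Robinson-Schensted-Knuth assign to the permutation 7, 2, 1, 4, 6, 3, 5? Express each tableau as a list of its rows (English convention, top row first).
Insert each entry of the permutation into P by Schensted row insertion, recording in Q the position of each new cell.

After inserting 7: P = [[7]].
After inserting 2: P = [[2], [7]].
After inserting 1: P = [[1], [2], [7]].
After inserting 4: P = [[1, 4], [2], [7]].
After inserting 6: P = [[1, 4, 6], [2], [7]].
After inserting 3: P = [[1, 3, 6], [2, 4], [7]].
After inserting 5: P = [[1, 3, 5], [2, 4, 6], [7]].

So P = [[1, 3, 5], [2, 4, 6], [7]], Q = [[1, 4, 5], [2, 6, 7], [3]].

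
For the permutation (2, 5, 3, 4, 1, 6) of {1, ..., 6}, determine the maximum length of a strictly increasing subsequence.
4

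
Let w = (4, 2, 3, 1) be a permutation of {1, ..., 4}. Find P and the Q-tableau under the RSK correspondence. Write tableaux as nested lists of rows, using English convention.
Insert each entry of the permutation into P by Schensted row insertion, recording in Q the position of each new cell.

Insert 4: appended to row 1. P = [[4]].
Insert 2: 2 bumps 4 from row 1; 4 starts row 2. P = [[2], [4]].
Insert 3: appended to row 1. P = [[2, 3], [4]].
Insert 1: 1 bumps 2 from row 1; 2 bumps 4 from row 2; 4 starts row 3. P = [[1, 3], [2], [4]].

So P = [[1, 3], [2], [4]], Q = [[1, 3], [2], [4]].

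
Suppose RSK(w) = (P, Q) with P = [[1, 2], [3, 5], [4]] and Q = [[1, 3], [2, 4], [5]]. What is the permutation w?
4 1 5 3 2

Reverse the RSK construction: for i from n down to 1, find the cell of Q containing i, remove the entry at that cell from P, and reverse-bump it up through P; the value ejected from row 1 is w(i).

Step i=5: Q has 5 at row 3, column 1; remove 4 from row 3 of P and reverse-bump: 4 enters row 2 and ejects 3; 3 enters row 1 and ejects 2. So w(5) = 2. P is now [[1, 3], [4, 5]].
Step i=4: Q has 4 at row 2, column 2; remove 5 from row 2 of P and reverse-bump: 5 enters row 1 and ejects 3. So w(4) = 3. P is now [[1, 5], [4]].
Step i=3: Q has 3 at row 1, column 2; remove that cell from P, ejecting 5. So w(3) = 5. P is now [[1], [4]].
Step i=2: Q has 2 at row 2, column 1; remove 4 from row 2 of P and reverse-bump: 4 enters row 1 and ejects 1. So w(2) = 1. P is now [[4]].
Step i=1: Q has 1 at row 1, column 1; remove that cell from P, ejecting 4. So w(1) = 4. P is now [].

So w = 4 1 5 3 2.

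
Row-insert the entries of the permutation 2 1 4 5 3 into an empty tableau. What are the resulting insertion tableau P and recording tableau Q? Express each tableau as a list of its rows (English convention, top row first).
Insert each entry of the permutation into P by Schensted row insertion, recording in Q the position of each new cell.

Insert 2: appended to row 1. P = [[2]], Q = [[1]].
Insert 1: 1 bumps 2 from row 1; 2 starts row 2. P = [[1], [2]], Q = [[1], [2]].
Insert 4: appended to row 1. P = [[1, 4], [2]], Q = [[1, 3], [2]].
Insert 5: appended to row 1. P = [[1, 4, 5], [2]], Q = [[1, 3, 4], [2]].
Insert 3: 3 bumps 4 from row 1; 4 appends to row 2. P = [[1, 3, 5], [2, 4]], Q = [[1, 3, 4], [2, 5]].

So P = [[1, 3, 5], [2, 4]], Q = [[1, 3, 4], [2, 5]].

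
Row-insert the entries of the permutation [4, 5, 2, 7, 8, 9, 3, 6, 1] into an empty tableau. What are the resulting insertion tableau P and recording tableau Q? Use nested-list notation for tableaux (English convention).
P = [[1, 3, 6, 8, 9], [2, 5, 7], [4]], Q = [[1, 2, 4, 5, 6], [3, 7, 8], [9]]

Insert each entry of the permutation into P by Schensted row insertion, recording in Q the position of each new cell.

Insert 4: appended to row 1. P = [[4]].
Insert 5: appended to row 1. P = [[4, 5]].
Insert 2: 2 bumps 4 from row 1; 4 starts row 2. P = [[2, 5], [4]].
Insert 7: appended to row 1. P = [[2, 5, 7], [4]].
Insert 8: appended to row 1. P = [[2, 5, 7, 8], [4]].
Insert 9: appended to row 1. P = [[2, 5, 7, 8, 9], [4]].
Insert 3: 3 bumps 5 from row 1; 5 appends to row 2. P = [[2, 3, 7, 8, 9], [4, 5]].
Insert 6: 6 bumps 7 from row 1; 7 appends to row 2. P = [[2, 3, 6, 8, 9], [4, 5, 7]].
Insert 1: 1 bumps 2 from row 1; 2 bumps 4 from row 2; 4 starts row 3. P = [[1, 3, 6, 8, 9], [2, 5, 7], [4]].

So P = [[1, 3, 6, 8, 9], [2, 5, 7], [4]], Q = [[1, 2, 4, 5, 6], [3, 7, 8], [9]].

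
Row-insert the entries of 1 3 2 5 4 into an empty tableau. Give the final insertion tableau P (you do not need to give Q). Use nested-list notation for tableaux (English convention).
Insert 1: appended to row 1. P = [[1]].
Insert 3: appended to row 1. P = [[1, 3]].
Insert 2: 2 bumps 3 from row 1; 3 starts row 2. P = [[1, 2], [3]].
Insert 5: appended to row 1. P = [[1, 2, 5], [3]].
Insert 4: 4 bumps 5 from row 1; 5 appends to row 2. P = [[1, 2, 4], [3, 5]].

So P = [[1, 2, 4], [3, 5]].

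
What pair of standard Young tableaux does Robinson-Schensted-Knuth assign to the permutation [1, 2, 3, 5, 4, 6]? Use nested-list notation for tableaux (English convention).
P = [[1, 2, 3, 4, 6], [5]], Q = [[1, 2, 3, 4, 6], [5]]

Insert each entry of the permutation into P by Schensted row insertion, recording in Q the position of each new cell.

After inserting 1: P = [[1]].
After inserting 2: P = [[1, 2]].
After inserting 3: P = [[1, 2, 3]].
After inserting 5: P = [[1, 2, 3, 5]].
After inserting 4: P = [[1, 2, 3, 4], [5]].
After inserting 6: P = [[1, 2, 3, 4, 6], [5]].

So P = [[1, 2, 3, 4, 6], [5]], Q = [[1, 2, 3, 4, 6], [5]].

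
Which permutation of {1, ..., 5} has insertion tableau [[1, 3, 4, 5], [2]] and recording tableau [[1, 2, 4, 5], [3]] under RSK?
2 3 1 4 5

Reverse the RSK construction: for i from n down to 1, find the cell of Q containing i, remove the entry at that cell from P, and reverse-bump it up through P; the value ejected from row 1 is w(i).

Step i=5: Q has 5 at row 1, column 4; remove that cell from P, ejecting 5. So w(5) = 5. P is now [[1, 3, 4], [2]].
Step i=4: Q has 4 at row 1, column 3; remove that cell from P, ejecting 4. So w(4) = 4. P is now [[1, 3], [2]].
Step i=3: Q has 3 at row 2, column 1; remove 2 from row 2 of P and reverse-bump: 2 enters row 1 and ejects 1. So w(3) = 1. P is now [[2, 3]].
Step i=2: Q has 2 at row 1, column 2; remove that cell from P, ejecting 3. So w(2) = 3. P is now [[2]].
Step i=1: Q has 1 at row 1, column 1; remove that cell from P, ejecting 2. So w(1) = 2. P is now [].

So w = 2 3 1 4 5.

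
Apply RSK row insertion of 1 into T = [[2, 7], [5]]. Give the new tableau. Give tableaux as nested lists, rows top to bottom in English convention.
In row 1, 1 replaces 2 (the leftmost entry greater than 1); 2 is bumped to row 2. In row 2, 2 replaces 5 (the leftmost entry greater than 2); 5 is bumped to row 3. 5 starts a new row 3. The new tableau is [[1, 7], [2], [5]].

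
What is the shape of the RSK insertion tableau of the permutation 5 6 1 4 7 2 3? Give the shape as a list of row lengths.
[3, 3, 1]

RSK row insertion gives P = [[1, 2, 3], [4, 6, 7], [5]], which has shape [3, 3, 1].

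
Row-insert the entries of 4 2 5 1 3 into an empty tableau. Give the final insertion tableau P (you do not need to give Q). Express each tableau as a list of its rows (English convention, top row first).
P = [[1, 3], [2, 5], [4]]

Insert 4: appended to row 1. P = [[4]].
Insert 2: 2 bumps 4 from row 1; 4 starts row 2. P = [[2], [4]].
Insert 5: appended to row 1. P = [[2, 5], [4]].
Insert 1: 1 bumps 2 from row 1; 2 bumps 4 from row 2; 4 starts row 3. P = [[1, 5], [2], [4]].
Insert 3: 3 bumps 5 from row 1; 5 appends to row 2. P = [[1, 3], [2, 5], [4]].

So P = [[1, 3], [2, 5], [4]].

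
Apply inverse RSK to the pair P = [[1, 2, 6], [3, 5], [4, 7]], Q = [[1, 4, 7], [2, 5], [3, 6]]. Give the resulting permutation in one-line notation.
4 3 1 7 5 2 6

Reverse the RSK construction: for i from n down to 1, find the cell of Q containing i, remove the entry at that cell from P, and reverse-bump it up through P; the value ejected from row 1 is w(i).

Step i=7: Q has 7 at row 1, column 3; remove that cell from P, ejecting 6. So w(7) = 6. P is now [[1, 2], [3, 5], [4, 7]].
Step i=6: Q has 6 at row 3, column 2; remove 7 from row 3 of P and reverse-bump: 7 enters row 2 and ejects 5; 5 enters row 1 and ejects 2. So w(6) = 2. P is now [[1, 5], [3, 7], [4]].
Step i=5: Q has 5 at row 2, column 2; remove 7 from row 2 of P and reverse-bump: 7 enters row 1 and ejects 5. So w(5) = 5. P is now [[1, 7], [3], [4]].
Step i=4: Q has 4 at row 1, column 2; remove that cell from P, ejecting 7. So w(4) = 7. P is now [[1], [3], [4]].
Step i=3: Q has 3 at row 3, column 1; remove 4 from row 3 of P and reverse-bump: 4 enters row 2 and ejects 3; 3 enters row 1 and ejects 1. So w(3) = 1. P is now [[3], [4]].
Step i=2: Q has 2 at row 2, column 1; remove 4 from row 2 of P and reverse-bump: 4 enters row 1 and ejects 3. So w(2) = 3. P is now [[4]].
Step i=1: Q has 1 at row 1, column 1; remove that cell from P, ejecting 4. So w(1) = 4. P is now [].

So w = 4 3 1 7 5 2 6.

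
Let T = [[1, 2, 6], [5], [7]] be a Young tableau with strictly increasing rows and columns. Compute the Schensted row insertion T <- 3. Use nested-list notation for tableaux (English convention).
In row 1, 3 replaces 6 (the leftmost entry greater than 3); 6 is bumped to row 2. 6 is appended to row 2. The new tableau is [[1, 2, 3], [5, 6], [7]].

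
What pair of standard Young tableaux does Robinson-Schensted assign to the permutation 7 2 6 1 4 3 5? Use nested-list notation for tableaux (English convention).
Insert each entry of the permutation into P by Schensted row insertion, recording in Q the position of each new cell.

Insert 7: appended to row 1. P = [[7]].
Insert 2: 2 bumps 7 from row 1; 7 starts row 2. P = [[2], [7]].
Insert 6: appended to row 1. P = [[2, 6], [7]].
Insert 1: 1 bumps 2 from row 1; 2 bumps 7 from row 2; 7 starts row 3. P = [[1, 6], [2], [7]].
Insert 4: 4 bumps 6 from row 1; 6 appends to row 2. P = [[1, 4], [2, 6], [7]].
Insert 3: 3 bumps 4 from row 1; 4 bumps 6 from row 2; 6 bumps 7 from row 3; 7 starts row 4. P = [[1, 3], [2, 4], [6], [7]].
Insert 5: appended to row 1. P = [[1, 3, 5], [2, 4], [6], [7]].

So P = [[1, 3, 5], [2, 4], [6], [7]], Q = [[1, 3, 7], [2, 5], [4], [6]].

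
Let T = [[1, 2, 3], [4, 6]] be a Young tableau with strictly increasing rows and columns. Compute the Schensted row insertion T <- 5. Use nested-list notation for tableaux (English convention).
[[1, 2, 3, 5], [4, 6]]

5 is larger than every entry of row 1, so it is appended to row 1. The new tableau is [[1, 2, 3, 5], [4, 6]].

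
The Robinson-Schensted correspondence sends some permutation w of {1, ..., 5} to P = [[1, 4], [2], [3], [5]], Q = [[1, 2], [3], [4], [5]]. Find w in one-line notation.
3 5 4 2 1

Reverse the RSK construction: for i from n down to 1, find the cell of Q containing i, remove the entry at that cell from P, and reverse-bump it up through P; the value ejected from row 1 is w(i).

Step i=5: Q has 5 at row 4, column 1; remove 5 from row 4 of P and reverse-bump: 5 enters row 3 and ejects 3; 3 enters row 2 and ejects 2; 2 enters row 1 and ejects 1. So w(5) = 1. P is now [[2, 4], [3], [5]].
Step i=4: Q has 4 at row 3, column 1; remove 5 from row 3 of P and reverse-bump: 5 enters row 2 and ejects 3; 3 enters row 1 and ejects 2. So w(4) = 2. P is now [[3, 4], [5]].
Step i=3: Q has 3 at row 2, column 1; remove 5 from row 2 of P and reverse-bump: 5 enters row 1 and ejects 4. So w(3) = 4. P is now [[3, 5]].
Step i=2: Q has 2 at row 1, column 2; remove that cell from P, ejecting 5. So w(2) = 5. P is now [[3]].
Step i=1: Q has 1 at row 1, column 1; remove that cell from P, ejecting 3. So w(1) = 3. P is now [].

So w = 3 5 4 2 1.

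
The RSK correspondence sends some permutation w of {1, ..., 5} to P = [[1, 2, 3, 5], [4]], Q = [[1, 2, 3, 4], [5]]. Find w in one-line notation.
1 2 4 5 3

Reverse the RSK construction: for i from n down to 1, find the cell of Q containing i, remove the entry at that cell from P, and reverse-bump it up through P; the value ejected from row 1 is w(i).

Step i=5: Q has 5 at row 2, column 1; remove 4 from row 2 of P and reverse-bump: 4 enters row 1 and ejects 3. So w(5) = 3. P is now [[1, 2, 4, 5]].
Step i=4: Q has 4 at row 1, column 4; remove that cell from P, ejecting 5. So w(4) = 5. P is now [[1, 2, 4]].
Step i=3: Q has 3 at row 1, column 3; remove that cell from P, ejecting 4. So w(3) = 4. P is now [[1, 2]].
Step i=2: Q has 2 at row 1, column 2; remove that cell from P, ejecting 2. So w(2) = 2. P is now [[1]].
Step i=1: Q has 1 at row 1, column 1; remove that cell from P, ejecting 1. So w(1) = 1. P is now [].

So w = 1 2 4 5 3.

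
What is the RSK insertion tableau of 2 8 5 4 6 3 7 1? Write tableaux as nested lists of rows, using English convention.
P = [[1, 3, 6, 7], [2], [4], [5], [8]]

After inserting 2: P = [[2]].
After inserting 8: P = [[2, 8]].
After inserting 5: P = [[2, 5], [8]].
After inserting 4: P = [[2, 4], [5], [8]].
After inserting 6: P = [[2, 4, 6], [5], [8]].
After inserting 3: P = [[2, 3, 6], [4], [5], [8]].
After inserting 7: P = [[2, 3, 6, 7], [4], [5], [8]].
After inserting 1: P = [[1, 3, 6, 7], [2], [4], [5], [8]].

So P = [[1, 3, 6, 7], [2], [4], [5], [8]].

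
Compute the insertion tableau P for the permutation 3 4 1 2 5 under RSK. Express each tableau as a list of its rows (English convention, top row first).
P = [[1, 2, 5], [3, 4]]

Insert 3: appended to row 1. P = [[3]].
Insert 4: appended to row 1. P = [[3, 4]].
Insert 1: 1 bumps 3 from row 1; 3 starts row 2. P = [[1, 4], [3]].
Insert 2: 2 bumps 4 from row 1; 4 appends to row 2. P = [[1, 2], [3, 4]].
Insert 5: appended to row 1. P = [[1, 2, 5], [3, 4]].

So P = [[1, 2, 5], [3, 4]].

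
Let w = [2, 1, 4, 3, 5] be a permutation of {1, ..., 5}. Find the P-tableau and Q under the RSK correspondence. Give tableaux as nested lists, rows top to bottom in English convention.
P = [[1, 3, 5], [2, 4]], Q = [[1, 3, 5], [2, 4]]

Insert each entry of the permutation into P by Schensted row insertion, recording in Q the position of each new cell.

Insert 2: appended to row 1. P = [[2]].
Insert 1: 1 bumps 2 from row 1; 2 starts row 2. P = [[1], [2]].
Insert 4: appended to row 1. P = [[1, 4], [2]].
Insert 3: 3 bumps 4 from row 1; 4 appends to row 2. P = [[1, 3], [2, 4]].
Insert 5: appended to row 1. P = [[1, 3, 5], [2, 4]].

So P = [[1, 3, 5], [2, 4]], Q = [[1, 3, 5], [2, 4]].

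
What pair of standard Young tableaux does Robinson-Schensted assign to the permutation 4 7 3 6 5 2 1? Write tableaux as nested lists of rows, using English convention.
P = [[1, 5], [2, 6], [3], [4], [7]], Q = [[1, 2], [3, 4], [5], [6], [7]]

Insert each entry of the permutation into P by Schensted row insertion, recording in Q the position of each new cell.

Insert 4: appended to row 1. P = [[4]], Q = [[1]].
Insert 7: appended to row 1. P = [[4, 7]], Q = [[1, 2]].
Insert 3: 3 bumps 4 from row 1; 4 starts row 2. P = [[3, 7], [4]], Q = [[1, 2], [3]].
Insert 6: 6 bumps 7 from row 1; 7 appends to row 2. P = [[3, 6], [4, 7]], Q = [[1, 2], [3, 4]].
Insert 5: 5 bumps 6 from row 1; 6 bumps 7 from row 2; 7 starts row 3. P = [[3, 5], [4, 6], [7]], Q = [[1, 2], [3, 4], [5]].
Insert 2: 2 bumps 3 from row 1; 3 bumps 4 from row 2; 4 bumps 7 from row 3; 7 starts row 4. P = [[2, 5], [3, 6], [4], [7]], Q = [[1, 2], [3, 4], [5], [6]].
Insert 1: 1 bumps 2 from row 1; 2 bumps 3 from row 2; 3 bumps 4 from row 3; 4 bumps 7 from row 4; 7 starts row 5. P = [[1, 5], [2, 6], [3], [4], [7]], Q = [[1, 2], [3, 4], [5], [6], [7]].

So P = [[1, 5], [2, 6], [3], [4], [7]], Q = [[1, 2], [3, 4], [5], [6], [7]].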